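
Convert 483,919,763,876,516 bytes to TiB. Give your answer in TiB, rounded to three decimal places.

440.122 TiB

483,919,763,876,516 bytes given.
1 TiB = 1,099,511,627,776 bytes
483,919,763,876,516 / 1,099,511,627,776 = 440.122 TiB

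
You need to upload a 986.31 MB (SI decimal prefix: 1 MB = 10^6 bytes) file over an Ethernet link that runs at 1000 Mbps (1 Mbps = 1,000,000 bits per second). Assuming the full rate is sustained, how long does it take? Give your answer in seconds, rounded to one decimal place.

7.9 seconds

986.31 MB = 986,310,000 bytes = 7,890,480,000 bits
1000 Mbps = 1,000,000,000 bits/s
time = 7,890,480,000 / 1,000,000,000 = 7.9 s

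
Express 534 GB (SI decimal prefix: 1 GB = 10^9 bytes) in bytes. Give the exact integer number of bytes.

534 × 1,000,000,000 = 534,000,000,000 bytes  (1 GB = 10^9 bytes)

534,000,000,000 bytes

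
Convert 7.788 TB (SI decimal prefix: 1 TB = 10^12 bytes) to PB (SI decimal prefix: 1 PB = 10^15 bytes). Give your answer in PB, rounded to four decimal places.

7.788 TB × 1,000,000,000,000 bytes/TB = 7,788,000,000,000 bytes
1 PB = 10^15 bytes = 1,000,000,000,000,000 bytes
7,788,000,000,000 / 1,000,000,000,000,000 = 0.0078 PB

0.0078 PB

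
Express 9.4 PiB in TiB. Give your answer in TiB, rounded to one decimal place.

9,625.6 TiB

9.4 PiB = 9.4 × 2^50 bytes = 10,583,459,124,320,665.6 bytes
1 TiB = 2^40 bytes = 1,099,511,627,776 bytes
10,583,459,124,320,665.6 / 1,099,511,627,776 = 9,625.6 TiB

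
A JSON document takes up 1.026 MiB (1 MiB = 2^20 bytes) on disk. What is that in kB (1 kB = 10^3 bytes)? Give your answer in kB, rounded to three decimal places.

1,075.839 kB

1.026 MiB × 1,048,576 bytes/MiB = 1,075,838.976 bytes
1 kB = 1,000 bytes
1,075,838.976 / 1,000 = 1,075.839 kB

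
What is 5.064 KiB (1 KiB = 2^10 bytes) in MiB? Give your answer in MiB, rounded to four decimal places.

0.0049 MiB

5.064 KiB × 1,024 bytes/KiB = 5,185.536 bytes
1 MiB = 1,048,576 bytes
5,185.536 / 1,048,576 = 0.0049 MiB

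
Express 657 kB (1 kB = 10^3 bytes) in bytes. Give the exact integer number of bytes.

657 × 1,000 = 657,000 bytes  (1 kB = 10^3 bytes)

657,000 bytes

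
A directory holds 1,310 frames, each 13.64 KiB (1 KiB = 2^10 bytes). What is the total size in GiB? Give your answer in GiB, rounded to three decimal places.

Total = 1,310 × 13.64 KiB = 17868.4 KiB
= 17868.4 × 1,024 bytes = 18,297,241.6 bytes
1 GiB = 1,073,741,824 bytes
18,297,241.6 / 1,073,741,824 = 0.017 GiB

0.017 GiB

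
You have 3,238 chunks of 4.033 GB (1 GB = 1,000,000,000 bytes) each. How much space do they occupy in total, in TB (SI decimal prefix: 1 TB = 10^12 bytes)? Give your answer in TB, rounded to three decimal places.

13.059 TB

Total = 3,238 × 4.033 GB = 13058.854 GB
= 13058.854 × 1,000,000,000 bytes = 13,058,854,000,000 bytes
1 TB = 1,000,000,000,000 bytes
13,058,854,000,000 / 1,000,000,000,000 = 13.059 TB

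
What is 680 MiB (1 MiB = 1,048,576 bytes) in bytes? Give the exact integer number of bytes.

713,031,680 bytes

680 × 1,048,576 = 713,031,680 bytes  (1 MiB = 2^20 bytes)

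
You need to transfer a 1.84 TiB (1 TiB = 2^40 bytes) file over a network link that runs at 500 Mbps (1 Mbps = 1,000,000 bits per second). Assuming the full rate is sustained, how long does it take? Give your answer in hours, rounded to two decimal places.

1.84 TiB = 2,023,101,395,107.84 bytes = 16,184,811,160,862.72 bits
500 Mbps = 500,000,000 bits/s
time = 16,184,811,160,862.72 / 500,000,000 = 32,369.6223 s
32,369.6223 s / 3600 = 8.99 hours

8.99 hours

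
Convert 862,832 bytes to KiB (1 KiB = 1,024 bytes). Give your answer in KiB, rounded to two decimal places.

862,832 bytes given.
1 KiB = 2^10 bytes = 1,024 bytes
862,832 / 1,024 = 842.61 KiB

842.61 KiB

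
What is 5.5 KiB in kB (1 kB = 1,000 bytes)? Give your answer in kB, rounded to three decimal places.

5.632 kB

5.5 KiB = 5.5 × 2^10 bytes = 5,632 bytes
1 kB = 10^3 bytes = 1,000 bytes
5,632 / 1,000 = 5.632 kB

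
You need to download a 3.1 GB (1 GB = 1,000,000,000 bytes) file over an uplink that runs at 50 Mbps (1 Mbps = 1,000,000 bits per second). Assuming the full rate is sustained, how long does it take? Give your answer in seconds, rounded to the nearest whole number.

3.1 GB = 3,100,000,000 bytes = 24,800,000,000 bits
50 Mbps = 50,000,000 bits/s
time = 24,800,000,000 / 50,000,000 = 496 s

496 seconds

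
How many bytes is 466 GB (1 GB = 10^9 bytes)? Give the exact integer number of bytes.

466,000,000,000 bytes

466 × 1,000,000,000 = 466,000,000,000 bytes  (1 GB = 10^9 bytes)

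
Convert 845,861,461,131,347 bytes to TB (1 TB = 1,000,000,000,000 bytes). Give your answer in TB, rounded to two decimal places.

845,861,461,131,347 bytes given.
1 TB = 10^12 bytes = 1,000,000,000,000 bytes
845,861,461,131,347 / 1,000,000,000,000 = 845.86 TB

845.86 TB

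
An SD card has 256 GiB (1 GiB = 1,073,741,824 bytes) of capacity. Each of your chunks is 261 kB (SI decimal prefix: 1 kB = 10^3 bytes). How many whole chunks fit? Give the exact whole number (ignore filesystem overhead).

Capacity: 256 GiB = 274,877,906,944 bytes
Per item: 261 kB = 261,000 bytes
⌊274,877,906,944 / 261,000⌋ = 1,053,172

1,053,172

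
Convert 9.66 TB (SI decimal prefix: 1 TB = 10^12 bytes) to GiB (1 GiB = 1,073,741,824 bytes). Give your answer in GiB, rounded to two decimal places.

8,996.58 GiB

9.66 TB × 1,000,000,000,000 bytes/TB = 9,660,000,000,000 bytes
1 GiB = 2^30 bytes = 1,073,741,824 bytes
9,660,000,000,000 / 1,073,741,824 = 8,996.58 GiB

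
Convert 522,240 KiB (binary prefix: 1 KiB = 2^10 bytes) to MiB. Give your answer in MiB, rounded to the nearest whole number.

522,240 KiB × 1,024 bytes/KiB = 534,773,760 bytes
1 MiB = 2^20 bytes = 1,048,576 bytes
534,773,760 / 1,048,576 = 510 MiB

510 MiB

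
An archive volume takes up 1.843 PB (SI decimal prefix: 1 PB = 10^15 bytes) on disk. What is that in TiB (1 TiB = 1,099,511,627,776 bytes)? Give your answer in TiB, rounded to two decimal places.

1,676.20 TiB

1.843 PB = 1.843 × 10^15 bytes = 1,843,000,000,000,000 bytes
1 TiB = 1,099,511,627,776 bytes
1,843,000,000,000,000 / 1,099,511,627,776 = 1,676.20 TiB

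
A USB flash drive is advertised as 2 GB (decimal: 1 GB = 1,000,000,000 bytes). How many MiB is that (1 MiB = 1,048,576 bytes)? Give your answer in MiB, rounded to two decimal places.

2 GB × 1,000,000,000 bytes/GB = 2,000,000,000 bytes
1 MiB = 2^20 bytes = 1,048,576 bytes
2,000,000,000 / 1,048,576 = 1,907.35 MiB

1,907.35 MiB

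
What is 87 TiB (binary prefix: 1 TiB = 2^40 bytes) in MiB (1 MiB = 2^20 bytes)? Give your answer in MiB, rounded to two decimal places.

91,226,112.00 MiB

87 TiB × 1,099,511,627,776 bytes/TiB = 95,657,511,616,512 bytes
1 MiB = 2^20 bytes = 1,048,576 bytes
95,657,511,616,512 / 1,048,576 = 91,226,112.00 MiB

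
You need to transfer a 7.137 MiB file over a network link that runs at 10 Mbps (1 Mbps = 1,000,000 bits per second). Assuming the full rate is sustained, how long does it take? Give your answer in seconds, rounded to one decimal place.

7.137 MiB = 7,483,686.912 bytes = 59,869,495.296 bits
10 Mbps = 10,000,000 bits/s
time = 59,869,495.296 / 10,000,000 = 6.0 s

6.0 seconds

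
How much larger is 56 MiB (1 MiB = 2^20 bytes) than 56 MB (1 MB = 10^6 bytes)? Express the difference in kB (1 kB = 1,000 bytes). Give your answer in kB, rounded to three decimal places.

56 MiB = 56 × 1,048,576 = 58,720,256 bytes
56 MB = 56 × 1,000,000 = 56,000,000 bytes
difference = 2,720,256 bytes
2,720,256 / 1,000 = 2,720.256 kB

2,720.256 kB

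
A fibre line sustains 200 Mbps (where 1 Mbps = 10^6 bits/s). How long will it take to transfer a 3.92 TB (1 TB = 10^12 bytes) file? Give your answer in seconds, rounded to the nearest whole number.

3.92 TB = 3,920,000,000,000 bytes = 31,360,000,000,000 bits
200 Mbps = 200,000,000 bits/s
time = 31,360,000,000,000 / 200,000,000 = 156,800 s

156,800 seconds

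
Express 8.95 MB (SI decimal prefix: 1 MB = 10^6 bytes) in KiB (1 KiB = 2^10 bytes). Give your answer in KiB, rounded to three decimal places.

8,740.234 KiB

8.95 MB = 8.95 × 10^6 bytes = 8,950,000 bytes
1 KiB = 1,024 bytes
8,950,000 / 1,024 = 8,740.234 KiB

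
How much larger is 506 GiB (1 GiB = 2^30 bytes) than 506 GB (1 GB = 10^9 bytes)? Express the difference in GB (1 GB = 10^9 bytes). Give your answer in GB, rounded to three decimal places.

506 GiB = 506 × 1,073,741,824 = 543,313,362,944 bytes
506 GB = 506 × 1,000,000,000 = 506,000,000,000 bytes
difference = 37,313,362,944 bytes
37,313,362,944 / 1,000,000,000 = 37.313 GB

37.313 GB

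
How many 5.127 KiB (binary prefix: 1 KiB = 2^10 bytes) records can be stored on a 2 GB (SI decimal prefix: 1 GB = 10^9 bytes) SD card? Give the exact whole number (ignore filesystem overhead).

380,948

Capacity: 2 GB = 2,000,000,000 bytes
Per item: 5.127 KiB = 5,250.048 bytes
⌊2,000,000,000 / 5,250.048⌋ = 380,948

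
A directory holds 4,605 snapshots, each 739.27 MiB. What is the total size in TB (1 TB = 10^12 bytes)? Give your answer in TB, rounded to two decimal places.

3.57 TB

Total = 4,605 × 739.27 MiB = 3404338.35 MiB
= 3404338.35 × 1,048,576 bytes = 3,569,707,489,689.6 bytes
1 TB = 1,000,000,000,000 bytes
3,569,707,489,689.6 / 1,000,000,000,000 = 3.57 TB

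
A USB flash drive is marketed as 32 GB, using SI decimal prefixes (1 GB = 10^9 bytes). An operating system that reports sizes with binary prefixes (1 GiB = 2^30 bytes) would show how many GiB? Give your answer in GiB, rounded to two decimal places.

32 GB × 1,000,000,000 bytes/GB = 32,000,000,000 bytes
1 GiB = 2^30 bytes = 1,073,741,824 bytes
32,000,000,000 / 1,073,741,824 = 29.80 GiB

29.80 GiB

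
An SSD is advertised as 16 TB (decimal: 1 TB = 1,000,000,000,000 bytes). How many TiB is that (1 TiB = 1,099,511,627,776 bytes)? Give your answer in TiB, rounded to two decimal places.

14.55 TiB

16 TB = 16 × 10^12 bytes = 16,000,000,000,000 bytes
1 TiB = 1,099,511,627,776 bytes
16,000,000,000,000 / 1,099,511,627,776 = 14.55 TiB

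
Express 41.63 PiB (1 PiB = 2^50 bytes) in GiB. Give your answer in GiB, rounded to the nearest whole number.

41.63 PiB = 41.63 × 2^50 bytes = 46,871,213,121,858,437.12 bytes
1 GiB = 2^30 bytes = 1,073,741,824 bytes
46,871,213,121,858,437.12 / 1,073,741,824 = 43,652,219 GiB

43,652,219 GiB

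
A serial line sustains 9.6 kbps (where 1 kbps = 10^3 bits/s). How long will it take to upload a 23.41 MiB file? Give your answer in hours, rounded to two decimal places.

23.41 MiB = 24,547,164.16 bytes = 196,377,313.28 bits
9.6 kbps = 9,600 bits/s
time = 196,377,313.28 / 9,600 = 20,455.9701 s
20,455.9701 s / 3600 = 5.68 hours

5.68 hours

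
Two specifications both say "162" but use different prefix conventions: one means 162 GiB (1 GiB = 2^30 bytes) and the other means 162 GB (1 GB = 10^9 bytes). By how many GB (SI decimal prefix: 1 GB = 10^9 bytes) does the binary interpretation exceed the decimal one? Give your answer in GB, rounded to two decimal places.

162 GiB = 162 × 1,073,741,824 = 173,946,175,488 bytes
162 GB = 162 × 1,000,000,000 = 162,000,000,000 bytes
difference = 11,946,175,488 bytes
11,946,175,488 / 1,000,000,000 = 11.95 GB

11.95 GB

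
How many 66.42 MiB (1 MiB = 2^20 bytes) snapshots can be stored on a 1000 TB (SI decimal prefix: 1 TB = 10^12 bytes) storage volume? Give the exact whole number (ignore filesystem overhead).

Capacity: 1000 TB = 1,000,000,000,000,000 bytes
Per item: 66.42 MiB = 69,646,417.92 bytes
⌊1,000,000,000,000,000 / 69,646,417.92⌋ = 14,358,240

14,358,240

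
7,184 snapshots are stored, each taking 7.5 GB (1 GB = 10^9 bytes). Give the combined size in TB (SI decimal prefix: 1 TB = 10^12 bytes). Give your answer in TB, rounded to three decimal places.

53.880 TB

Total = 7,184 × 7.5 GB = 53,880 GB
= 53,880 × 1,000,000,000 bytes = 53,880,000,000,000 bytes
1 TB = 1,000,000,000,000 bytes
53,880,000,000,000 / 1,000,000,000,000 = 53.880 TB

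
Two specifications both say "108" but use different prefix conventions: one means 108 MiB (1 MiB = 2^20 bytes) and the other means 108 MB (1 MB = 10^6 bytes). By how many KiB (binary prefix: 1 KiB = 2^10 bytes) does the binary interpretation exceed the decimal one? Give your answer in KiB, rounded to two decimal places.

5,123.25 KiB

108 MiB = 108 × 1,048,576 = 113,246,208 bytes
108 MB = 108 × 1,000,000 = 108,000,000 bytes
difference = 5,246,208 bytes
5,246,208 / 1,024 = 5,123.25 KiB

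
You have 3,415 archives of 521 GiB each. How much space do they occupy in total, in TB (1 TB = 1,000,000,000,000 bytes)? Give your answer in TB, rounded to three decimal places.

1,910.418 TB

Total = 3,415 × 521 GiB = 1,779,215 GiB
= 1,779,215 × 1,073,741,824 bytes = 1,910,417,559,388,160 bytes
1 TB = 1,000,000,000,000 bytes
1,910,417,559,388,160 / 1,000,000,000,000 = 1,910.418 TB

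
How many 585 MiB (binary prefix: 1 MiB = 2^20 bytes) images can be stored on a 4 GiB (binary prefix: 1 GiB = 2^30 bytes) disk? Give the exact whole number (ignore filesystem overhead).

Capacity: 4 GiB = 4,294,967,296 bytes
Per item: 585 MiB = 613,416,960 bytes
⌊4,294,967,296 / 613,416,960⌋ = 7

7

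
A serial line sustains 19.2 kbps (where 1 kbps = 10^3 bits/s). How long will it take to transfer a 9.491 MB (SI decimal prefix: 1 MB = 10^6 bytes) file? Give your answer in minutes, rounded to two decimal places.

9.491 MB = 9,491,000 bytes = 75,928,000 bits
19.2 kbps = 19,200 bits/s
time = 75,928,000 / 19,200 = 3,954.583 s
3,954.583 s / 60 = 65.91 minutes

65.91 minutes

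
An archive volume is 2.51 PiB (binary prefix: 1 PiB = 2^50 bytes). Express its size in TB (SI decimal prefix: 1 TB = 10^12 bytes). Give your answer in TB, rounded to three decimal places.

2,826.009 TB

2.51 PiB = 2.51 × 2^50 bytes = 2,826,008,766,174,986.24 bytes
1 TB = 1,000,000,000,000 bytes
2,826,008,766,174,986.24 / 1,000,000,000,000 = 2,826.009 TB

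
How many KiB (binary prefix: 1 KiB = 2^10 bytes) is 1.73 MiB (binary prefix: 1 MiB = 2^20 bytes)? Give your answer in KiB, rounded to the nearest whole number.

1.73 MiB = 1.73 × 2^20 bytes = 1,814,036.48 bytes
1 KiB = 1,024 bytes
1,814,036.48 / 1,024 = 1,772 KiB

1,772 KiB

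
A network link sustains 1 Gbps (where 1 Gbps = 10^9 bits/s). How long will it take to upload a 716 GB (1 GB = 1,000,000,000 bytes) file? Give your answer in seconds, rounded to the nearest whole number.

716 GB = 716,000,000,000 bytes = 5,728,000,000,000 bits
1 Gbps = 1,000,000,000 bits/s
time = 5,728,000,000,000 / 1,000,000,000 = 5,728 s

5,728 seconds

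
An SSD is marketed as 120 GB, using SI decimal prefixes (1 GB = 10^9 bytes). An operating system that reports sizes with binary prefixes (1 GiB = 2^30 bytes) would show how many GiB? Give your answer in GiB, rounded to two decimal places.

111.76 GiB

120 GB × 1,000,000,000 bytes/GB = 120,000,000,000 bytes
1 GiB = 2^30 bytes = 1,073,741,824 bytes
120,000,000,000 / 1,073,741,824 = 111.76 GiB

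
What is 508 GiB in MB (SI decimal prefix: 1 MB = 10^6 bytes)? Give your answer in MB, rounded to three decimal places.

545,460.847 MB

508 GiB × 1,073,741,824 bytes/GiB = 545,460,846,592 bytes
1 MB = 1,000,000 bytes
545,460,846,592 / 1,000,000 = 545,460.847 MB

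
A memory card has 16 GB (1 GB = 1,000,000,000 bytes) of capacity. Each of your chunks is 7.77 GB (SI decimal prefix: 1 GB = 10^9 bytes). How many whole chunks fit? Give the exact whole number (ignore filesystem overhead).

2

Capacity: 16 GB = 16,000,000,000 bytes
Per item: 7.77 GB = 7,770,000,000 bytes
⌊16,000,000,000 / 7,770,000,000⌋ = 2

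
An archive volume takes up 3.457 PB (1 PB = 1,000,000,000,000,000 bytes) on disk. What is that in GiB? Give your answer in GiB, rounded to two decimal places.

3,219,582.14 GiB

3.457 PB = 3.457 × 10^15 bytes = 3,457,000,000,000,000 bytes
1 GiB = 1,073,741,824 bytes
3,457,000,000,000,000 / 1,073,741,824 = 3,219,582.14 GiB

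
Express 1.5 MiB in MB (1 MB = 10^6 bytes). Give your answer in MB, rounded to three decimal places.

1.573 MB

1.5 MiB = 1.5 × 2^20 bytes = 1,572,864 bytes
1 MB = 10^6 bytes = 1,000,000 bytes
1,572,864 / 1,000,000 = 1.573 MB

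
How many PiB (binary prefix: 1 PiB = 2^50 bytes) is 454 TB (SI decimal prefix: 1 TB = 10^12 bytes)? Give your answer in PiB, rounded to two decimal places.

454 TB × 1,000,000,000,000 bytes/TB = 454,000,000,000,000 bytes
1 PiB = 1,125,899,906,842,624 bytes
454,000,000,000,000 / 1,125,899,906,842,624 = 0.40 PiB

0.40 PiB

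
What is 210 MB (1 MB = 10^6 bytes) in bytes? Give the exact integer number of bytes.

210,000,000 bytes

210 × 1,000,000 = 210,000,000 bytes  (1 MB = 10^6 bytes)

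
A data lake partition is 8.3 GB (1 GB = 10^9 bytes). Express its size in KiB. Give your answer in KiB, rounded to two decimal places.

8.3 GB × 1,000,000,000 bytes/GB = 8,300,000,000 bytes
1 KiB = 1,024 bytes
8,300,000,000 / 1,024 = 8,105,468.75 KiB

8,105,468.75 KiB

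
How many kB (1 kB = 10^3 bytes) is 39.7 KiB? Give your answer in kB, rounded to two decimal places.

40.65 kB

39.7 KiB = 39.7 × 2^10 bytes = 40,652.8 bytes
1 kB = 10^3 bytes = 1,000 bytes
40,652.8 / 1,000 = 40.65 kB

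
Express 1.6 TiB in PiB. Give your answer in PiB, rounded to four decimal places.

1.6 TiB × 1,099,511,627,776 bytes/TiB = 1,759,218,604,441.6 bytes
1 PiB = 2^50 bytes = 1,125,899,906,842,624 bytes
1,759,218,604,441.6 / 1,125,899,906,842,624 = 0.0016 PiB

0.0016 PiB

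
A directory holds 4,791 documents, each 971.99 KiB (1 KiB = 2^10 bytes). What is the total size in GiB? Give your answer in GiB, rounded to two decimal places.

Total = 4,791 × 971.99 KiB = 4656804.09 KiB
= 4656804.09 × 1,024 bytes = 4,768,567,388.16 bytes
1 GiB = 1,073,741,824 bytes
4,768,567,388.16 / 1,073,741,824 = 4.44 GiB

4.44 GiB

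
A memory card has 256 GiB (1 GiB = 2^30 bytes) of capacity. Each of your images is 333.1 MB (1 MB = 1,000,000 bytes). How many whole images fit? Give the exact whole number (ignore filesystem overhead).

825

Capacity: 256 GiB = 274,877,906,944 bytes
Per item: 333.1 MB = 333,100,000 bytes
⌊274,877,906,944 / 333,100,000⌋ = 825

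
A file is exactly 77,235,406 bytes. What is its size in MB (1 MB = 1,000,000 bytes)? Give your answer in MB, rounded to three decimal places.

77.235 MB

77,235,406 bytes given.
1 MB = 1,000,000 bytes
77,235,406 / 1,000,000 = 77.235 MB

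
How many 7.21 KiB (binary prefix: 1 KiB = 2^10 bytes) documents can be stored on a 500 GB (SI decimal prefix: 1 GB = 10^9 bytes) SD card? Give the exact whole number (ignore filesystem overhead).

67,722,780

Capacity: 500 GB = 500,000,000,000 bytes
Per item: 7.21 KiB = 7,383.04 bytes
⌊500,000,000,000 / 7,383.04⌋ = 67,722,780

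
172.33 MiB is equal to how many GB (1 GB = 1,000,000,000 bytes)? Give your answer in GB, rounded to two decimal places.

172.33 MiB × 1,048,576 bytes/MiB = 180,701,102.08 bytes
1 GB = 1,000,000,000 bytes
180,701,102.08 / 1,000,000,000 = 0.18 GB

0.18 GB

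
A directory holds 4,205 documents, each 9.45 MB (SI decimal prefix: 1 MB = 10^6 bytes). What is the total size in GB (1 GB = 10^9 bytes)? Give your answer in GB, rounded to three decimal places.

39.737 GB

Total = 4,205 × 9.45 MB = 39737.25 MB
= 39737.25 × 1,000,000 bytes = 39,737,250,000 bytes
1 GB = 1,000,000,000 bytes
39,737,250,000 / 1,000,000,000 = 39.737 GB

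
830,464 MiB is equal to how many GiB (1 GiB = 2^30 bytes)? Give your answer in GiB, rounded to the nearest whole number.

811 GiB

830,464 MiB = 830,464 × 2^20 bytes = 870,804,619,264 bytes
1 GiB = 1,073,741,824 bytes
870,804,619,264 / 1,073,741,824 = 811 GiB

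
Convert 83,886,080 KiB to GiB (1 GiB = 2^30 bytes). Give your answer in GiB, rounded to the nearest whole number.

80 GiB

83,886,080 KiB = 83,886,080 × 2^10 bytes = 85,899,345,920 bytes
1 GiB = 1,073,741,824 bytes
85,899,345,920 / 1,073,741,824 = 80 GiB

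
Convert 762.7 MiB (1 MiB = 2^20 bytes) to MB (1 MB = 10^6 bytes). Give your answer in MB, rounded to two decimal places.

762.7 MiB × 1,048,576 bytes/MiB = 799,748,915.2 bytes
1 MB = 10^6 bytes = 1,000,000 bytes
799,748,915.2 / 1,000,000 = 799.75 MB

799.75 MB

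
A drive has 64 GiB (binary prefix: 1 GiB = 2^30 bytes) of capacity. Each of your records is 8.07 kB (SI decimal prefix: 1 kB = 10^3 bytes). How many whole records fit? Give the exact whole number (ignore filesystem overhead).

Capacity: 64 GiB = 68,719,476,736 bytes
Per item: 8.07 kB = 8,070 bytes
⌊68,719,476,736 / 8,070⌋ = 8,515,424

8,515,424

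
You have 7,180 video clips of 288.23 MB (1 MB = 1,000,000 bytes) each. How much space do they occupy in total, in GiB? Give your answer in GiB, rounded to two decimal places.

1,927.36 GiB

Total = 7,180 × 288.23 MB = 2069491.4 MB
= 2069491.4 × 1,000,000 bytes = 2,069,491,400,000 bytes
1 GiB = 1,073,741,824 bytes
2,069,491,400,000 / 1,073,741,824 = 1,927.36 GiB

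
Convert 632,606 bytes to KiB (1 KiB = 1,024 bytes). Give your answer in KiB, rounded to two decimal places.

632,606 bytes given.
1 KiB = 2^10 bytes = 1,024 bytes
632,606 / 1,024 = 617.78 KiB

617.78 KiB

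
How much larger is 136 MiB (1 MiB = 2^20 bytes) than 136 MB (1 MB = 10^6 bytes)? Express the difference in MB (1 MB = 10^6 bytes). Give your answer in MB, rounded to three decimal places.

6.606 MB

136 MiB = 136 × 1,048,576 = 142,606,336 bytes
136 MB = 136 × 1,000,000 = 136,000,000 bytes
difference = 6,606,336 bytes
6,606,336 / 1,000,000 = 6.606 MB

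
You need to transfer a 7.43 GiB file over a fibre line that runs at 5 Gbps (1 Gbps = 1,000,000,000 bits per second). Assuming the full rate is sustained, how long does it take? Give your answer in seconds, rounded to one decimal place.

7.43 GiB = 7,977,901,752.32 bytes = 63,823,214,018.56 bits
5 Gbps = 5,000,000,000 bits/s
time = 63,823,214,018.56 / 5,000,000,000 = 12.8 s

12.8 seconds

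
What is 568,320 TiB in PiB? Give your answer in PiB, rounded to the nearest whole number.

555 PiB

568,320 TiB = 568,320 × 2^40 bytes = 624,874,448,297,656,320 bytes
1 PiB = 1,125,899,906,842,624 bytes
624,874,448,297,656,320 / 1,125,899,906,842,624 = 555 PiB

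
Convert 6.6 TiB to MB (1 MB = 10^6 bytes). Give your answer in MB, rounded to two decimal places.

7,256,776.74 MB

6.6 TiB × 1,099,511,627,776 bytes/TiB = 7,256,776,743,321.6 bytes
1 MB = 1,000,000 bytes
7,256,776,743,321.6 / 1,000,000 = 7,256,776.74 MB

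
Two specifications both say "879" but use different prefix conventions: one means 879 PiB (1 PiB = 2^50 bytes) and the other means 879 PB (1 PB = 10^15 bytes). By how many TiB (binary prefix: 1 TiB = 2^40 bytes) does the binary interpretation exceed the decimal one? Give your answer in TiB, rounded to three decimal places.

100,650.157 TiB

879 PiB = 879 × 1,125,899,906,842,624 = 989,666,018,114,666,496 bytes
879 PB = 879 × 1,000,000,000,000,000 = 879,000,000,000,000,000 bytes
difference = 110,666,018,114,666,496 bytes
110,666,018,114,666,496 / 1,099,511,627,776 = 100,650.157 TiB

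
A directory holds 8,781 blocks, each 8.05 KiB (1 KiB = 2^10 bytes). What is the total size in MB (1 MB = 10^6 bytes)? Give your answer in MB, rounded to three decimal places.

72.384 MB

Total = 8,781 × 8.05 KiB = 70687.05 KiB
= 70687.05 × 1,024 bytes = 72,383,539.2 bytes
1 MB = 1,000,000 bytes
72,383,539.2 / 1,000,000 = 72.384 MB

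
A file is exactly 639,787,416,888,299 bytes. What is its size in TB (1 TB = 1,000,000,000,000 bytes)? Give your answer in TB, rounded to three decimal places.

639.787 TB

639,787,416,888,299 bytes given.
1 TB = 10^12 bytes = 1,000,000,000,000 bytes
639,787,416,888,299 / 1,000,000,000,000 = 639.787 TB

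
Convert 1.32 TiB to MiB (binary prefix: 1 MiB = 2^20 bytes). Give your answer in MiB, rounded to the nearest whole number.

1,384,120 MiB

1.32 TiB = 1.32 × 2^40 bytes = 1,451,355,348,664.32 bytes
1 MiB = 1,048,576 bytes
1,451,355,348,664.32 / 1,048,576 = 1,384,120 MiB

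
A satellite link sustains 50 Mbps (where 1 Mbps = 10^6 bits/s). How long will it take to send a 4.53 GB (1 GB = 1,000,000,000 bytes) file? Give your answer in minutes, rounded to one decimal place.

4.53 GB = 4,530,000,000 bytes = 36,240,000,000 bits
50 Mbps = 50,000,000 bits/s
time = 36,240,000,000 / 50,000,000 = 724.80 s
724.80 s / 60 = 12.1 minutes

12.1 minutes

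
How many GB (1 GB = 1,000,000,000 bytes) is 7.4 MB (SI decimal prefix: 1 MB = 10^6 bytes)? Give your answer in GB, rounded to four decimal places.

7.4 MB × 1,000,000 bytes/MB = 7,400,000 bytes
1 GB = 10^9 bytes = 1,000,000,000 bytes
7,400,000 / 1,000,000,000 = 0.0074 GB

0.0074 GB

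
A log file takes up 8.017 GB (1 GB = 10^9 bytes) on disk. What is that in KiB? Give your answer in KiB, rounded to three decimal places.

8.017 GB × 1,000,000,000 bytes/GB = 8,017,000,000 bytes
1 KiB = 1,024 bytes
8,017,000,000 / 1,024 = 7,829,101.563 KiB

7,829,101.563 KiB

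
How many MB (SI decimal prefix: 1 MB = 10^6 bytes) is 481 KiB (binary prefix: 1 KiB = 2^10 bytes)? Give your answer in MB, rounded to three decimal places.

0.493 MB

481 KiB × 1,024 bytes/KiB = 492,544 bytes
1 MB = 10^6 bytes = 1,000,000 bytes
492,544 / 1,000,000 = 0.493 MB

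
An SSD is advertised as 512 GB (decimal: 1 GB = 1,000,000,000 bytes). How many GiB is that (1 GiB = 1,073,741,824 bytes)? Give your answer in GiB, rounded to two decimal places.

512 GB = 512 × 10^9 bytes = 512,000,000,000 bytes
1 GiB = 2^30 bytes = 1,073,741,824 bytes
512,000,000,000 / 1,073,741,824 = 476.84 GiB

476.84 GiB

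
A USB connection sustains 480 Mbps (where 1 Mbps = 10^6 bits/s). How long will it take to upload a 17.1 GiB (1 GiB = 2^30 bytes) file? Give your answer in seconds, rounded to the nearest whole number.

17.1 GiB = 18,360,985,190.4 bytes = 146,887,881,523.2 bits
480 Mbps = 480,000,000 bits/s
time = 146,887,881,523.2 / 480,000,000 = 306 s

306 seconds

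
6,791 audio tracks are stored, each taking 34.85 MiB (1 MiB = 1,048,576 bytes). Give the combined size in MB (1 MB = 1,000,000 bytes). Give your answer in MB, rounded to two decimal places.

248,162.65 MB

Total = 6,791 × 34.85 MiB = 236666.35 MiB
= 236666.35 × 1,048,576 bytes = 248,162,654,617.6 bytes
1 MB = 1,000,000 bytes
248,162,654,617.6 / 1,000,000 = 248,162.65 MB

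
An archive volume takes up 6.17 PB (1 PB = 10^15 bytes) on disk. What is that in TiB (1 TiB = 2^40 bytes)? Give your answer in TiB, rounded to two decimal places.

5,611.58 TiB

6.17 PB = 6.17 × 10^15 bytes = 6,170,000,000,000,000 bytes
1 TiB = 2^40 bytes = 1,099,511,627,776 bytes
6,170,000,000,000,000 / 1,099,511,627,776 = 5,611.58 TiB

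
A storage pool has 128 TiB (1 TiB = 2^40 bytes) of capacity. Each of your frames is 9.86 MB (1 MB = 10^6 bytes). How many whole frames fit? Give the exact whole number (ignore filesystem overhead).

Capacity: 128 TiB = 140,737,488,355,328 bytes
Per item: 9.86 MB = 9,860,000 bytes
⌊140,737,488,355,328 / 9,860,000⌋ = 14,273,578

14,273,578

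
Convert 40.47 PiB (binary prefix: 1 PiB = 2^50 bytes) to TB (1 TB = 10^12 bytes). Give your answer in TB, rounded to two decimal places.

40.47 PiB × 1,125,899,906,842,624 bytes/PiB = 45,565,169,229,920,993.28 bytes
1 TB = 10^12 bytes = 1,000,000,000,000 bytes
45,565,169,229,920,993.28 / 1,000,000,000,000 = 45,565.17 TB

45,565.17 TB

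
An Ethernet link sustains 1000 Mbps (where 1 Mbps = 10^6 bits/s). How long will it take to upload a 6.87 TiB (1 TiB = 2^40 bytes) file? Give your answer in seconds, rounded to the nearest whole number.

60,429 seconds

6.87 TiB = 7,553,644,882,821.12 bytes = 60,429,159,062,568.96 bits
1000 Mbps = 1,000,000,000 bits/s
time = 60,429,159,062,568.96 / 1,000,000,000 = 60,429 s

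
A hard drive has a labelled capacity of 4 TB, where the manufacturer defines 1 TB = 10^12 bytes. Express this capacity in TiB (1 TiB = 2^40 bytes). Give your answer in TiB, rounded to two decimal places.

3.64 TiB

4 TB = 4 × 10^12 bytes = 4,000,000,000,000 bytes
1 TiB = 1,099,511,627,776 bytes
4,000,000,000,000 / 1,099,511,627,776 = 3.64 TiB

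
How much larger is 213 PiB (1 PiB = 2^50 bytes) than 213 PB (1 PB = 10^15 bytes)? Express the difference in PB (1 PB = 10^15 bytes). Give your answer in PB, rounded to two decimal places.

26.82 PB

213 PiB = 213 × 1,125,899,906,842,624 = 239,816,680,157,478,912 bytes
213 PB = 213 × 1,000,000,000,000,000 = 213,000,000,000,000,000 bytes
difference = 26,816,680,157,478,912 bytes
26,816,680,157,478,912 / 1,000,000,000,000,000 = 26.82 PB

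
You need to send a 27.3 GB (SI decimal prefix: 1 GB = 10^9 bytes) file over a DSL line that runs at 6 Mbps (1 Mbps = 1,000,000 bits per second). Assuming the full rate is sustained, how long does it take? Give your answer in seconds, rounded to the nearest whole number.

36,400 seconds

27.3 GB = 27,300,000,000 bytes = 218,400,000,000 bits
6 Mbps = 6,000,000 bits/s
time = 218,400,000,000 / 6,000,000 = 36,400 s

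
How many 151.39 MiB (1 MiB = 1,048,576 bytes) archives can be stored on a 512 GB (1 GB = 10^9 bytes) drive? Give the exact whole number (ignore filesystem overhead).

Capacity: 512 GB = 512,000,000,000 bytes
Per item: 151.39 MiB = 158,743,920.64 bytes
⌊512,000,000,000 / 158,743,920.64⌋ = 3,225

3,225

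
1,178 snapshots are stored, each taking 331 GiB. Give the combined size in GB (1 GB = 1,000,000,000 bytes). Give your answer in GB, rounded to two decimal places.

418,671.26 GB

Total = 1,178 × 331 GiB = 389,918 GiB
= 389,918 × 1,073,741,824 bytes = 418,671,264,530,432 bytes
1 GB = 1,000,000,000 bytes
418,671,264,530,432 / 1,000,000,000 = 418,671.26 GB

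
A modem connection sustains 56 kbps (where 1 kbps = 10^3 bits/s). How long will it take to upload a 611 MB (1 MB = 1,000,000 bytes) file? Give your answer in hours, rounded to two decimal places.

611 MB = 611,000,000 bytes = 4,888,000,000 bits
56 kbps = 56,000 bits/s
time = 4,888,000,000 / 56,000 = 87,285.7143 s
87,285.7143 s / 3600 = 24.25 hours

24.25 hours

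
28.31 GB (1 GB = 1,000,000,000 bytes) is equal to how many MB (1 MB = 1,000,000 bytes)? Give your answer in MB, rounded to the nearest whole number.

28,310 MB

28.31 GB = 28.31 × 10^9 bytes = 28,310,000,000 bytes
1 MB = 10^6 bytes = 1,000,000 bytes
28,310,000,000 / 1,000,000 = 28,310 MB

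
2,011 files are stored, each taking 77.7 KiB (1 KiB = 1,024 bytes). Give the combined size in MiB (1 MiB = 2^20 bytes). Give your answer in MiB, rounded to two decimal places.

152.59 MiB

Total = 2,011 × 77.7 KiB = 156254.7 KiB
= 156254.7 × 1,024 bytes = 160,004,812.8 bytes
1 MiB = 1,048,576 bytes
160,004,812.8 / 1,048,576 = 152.59 MiB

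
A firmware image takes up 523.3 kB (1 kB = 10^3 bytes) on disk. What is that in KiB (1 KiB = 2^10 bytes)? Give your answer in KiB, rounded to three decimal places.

523.3 kB = 523.3 × 10^3 bytes = 523,300 bytes
1 KiB = 2^10 bytes = 1,024 bytes
523,300 / 1,024 = 511.035 KiB

511.035 KiB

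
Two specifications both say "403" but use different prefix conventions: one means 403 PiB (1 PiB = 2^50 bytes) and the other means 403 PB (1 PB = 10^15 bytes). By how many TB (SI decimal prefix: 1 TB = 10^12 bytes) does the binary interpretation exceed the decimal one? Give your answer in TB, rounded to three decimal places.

403 PiB = 403 × 1,125,899,906,842,624 = 453,737,662,457,577,472 bytes
403 PB = 403 × 1,000,000,000,000,000 = 403,000,000,000,000,000 bytes
difference = 50,737,662,457,577,472 bytes
50,737,662,457,577,472 / 1,000,000,000,000 = 50,737.662 TB

50,737.662 TB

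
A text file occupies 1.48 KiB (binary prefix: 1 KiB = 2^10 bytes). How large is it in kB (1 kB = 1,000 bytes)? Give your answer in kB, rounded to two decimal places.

1.52 kB

1.48 KiB = 1.48 × 2^10 bytes = 1,515.52 bytes
1 kB = 1,000 bytes
1,515.52 / 1,000 = 1.52 kB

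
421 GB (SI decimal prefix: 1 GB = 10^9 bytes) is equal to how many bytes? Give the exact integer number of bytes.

421 × 1,000,000,000 = 421,000,000,000 bytes  (1 GB = 10^9 bytes)

421,000,000,000 bytes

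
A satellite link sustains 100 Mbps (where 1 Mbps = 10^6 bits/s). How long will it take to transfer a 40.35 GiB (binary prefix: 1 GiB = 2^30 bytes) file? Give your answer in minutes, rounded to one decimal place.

57.8 minutes

40.35 GiB = 43,325,482,598.4 bytes = 346,603,860,787.2 bits
100 Mbps = 100,000,000 bits/s
time = 346,603,860,787.2 / 100,000,000 = 3,466.04 s
3,466.04 s / 60 = 57.8 minutes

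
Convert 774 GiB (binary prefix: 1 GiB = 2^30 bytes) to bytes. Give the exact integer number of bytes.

774 × 1,073,741,824 = 831,076,171,776 bytes  (1 GiB = 2^30 bytes)

831,076,171,776 bytes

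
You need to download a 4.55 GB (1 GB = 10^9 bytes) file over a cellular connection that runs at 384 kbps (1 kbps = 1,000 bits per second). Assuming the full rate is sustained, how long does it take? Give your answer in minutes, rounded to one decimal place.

4.55 GB = 4,550,000,000 bytes = 36,400,000,000 bits
384 kbps = 384,000 bits/s
time = 36,400,000,000 / 384,000 = 94,791.67 s
94,791.67 s / 60 = 1,579.9 minutes

1,579.9 minutes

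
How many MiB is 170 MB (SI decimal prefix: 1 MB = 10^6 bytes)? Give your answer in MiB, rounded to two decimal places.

162.12 MiB

170 MB × 1,000,000 bytes/MB = 170,000,000 bytes
1 MiB = 2^20 bytes = 1,048,576 bytes
170,000,000 / 1,048,576 = 162.12 MiB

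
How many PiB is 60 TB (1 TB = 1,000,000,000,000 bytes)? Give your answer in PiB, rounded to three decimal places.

60 TB × 1,000,000,000,000 bytes/TB = 60,000,000,000,000 bytes
1 PiB = 1,125,899,906,842,624 bytes
60,000,000,000,000 / 1,125,899,906,842,624 = 0.053 PiB

0.053 PiB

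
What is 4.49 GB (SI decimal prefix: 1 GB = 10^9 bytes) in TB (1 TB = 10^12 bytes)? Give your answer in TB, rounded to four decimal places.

4.49 GB × 1,000,000,000 bytes/GB = 4,490,000,000 bytes
1 TB = 1,000,000,000,000 bytes
4,490,000,000 / 1,000,000,000,000 = 0.0045 TB

0.0045 TB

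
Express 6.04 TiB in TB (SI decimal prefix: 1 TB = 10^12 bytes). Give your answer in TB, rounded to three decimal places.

6.641 TB

6.04 TiB = 6.04 × 2^40 bytes = 6,641,050,231,767.04 bytes
1 TB = 1,000,000,000,000 bytes
6,641,050,231,767.04 / 1,000,000,000,000 = 6.641 TB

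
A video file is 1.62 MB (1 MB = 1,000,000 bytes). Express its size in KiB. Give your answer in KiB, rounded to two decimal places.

1.62 MB = 1.62 × 10^6 bytes = 1,620,000 bytes
1 KiB = 1,024 bytes
1,620,000 / 1,024 = 1,582.03 KiB

1,582.03 KiB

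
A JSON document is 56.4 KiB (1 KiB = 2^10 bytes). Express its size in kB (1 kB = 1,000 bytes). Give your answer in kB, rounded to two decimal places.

57.75 kB

56.4 KiB = 56.4 × 2^10 bytes = 57,753.6 bytes
1 kB = 1,000 bytes
57,753.6 / 1,000 = 57.75 kB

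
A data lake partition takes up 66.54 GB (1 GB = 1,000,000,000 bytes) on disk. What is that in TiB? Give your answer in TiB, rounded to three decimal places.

0.061 TiB

66.54 GB = 66.54 × 10^9 bytes = 66,540,000,000 bytes
1 TiB = 1,099,511,627,776 bytes
66,540,000,000 / 1,099,511,627,776 = 0.061 TiB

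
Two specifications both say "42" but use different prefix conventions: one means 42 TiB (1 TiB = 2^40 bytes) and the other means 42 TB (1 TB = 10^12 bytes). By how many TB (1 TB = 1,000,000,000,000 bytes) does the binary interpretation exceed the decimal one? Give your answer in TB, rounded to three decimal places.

4.179 TB

42 TiB = 42 × 1,099,511,627,776 = 46,179,488,366,592 bytes
42 TB = 42 × 1,000,000,000,000 = 42,000,000,000,000 bytes
difference = 4,179,488,366,592 bytes
4,179,488,366,592 / 1,000,000,000,000 = 4.179 TB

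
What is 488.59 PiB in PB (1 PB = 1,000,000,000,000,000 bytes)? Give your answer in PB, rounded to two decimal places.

488.59 PiB = 488.59 × 2^50 bytes = 550,103,435,484,237,660.16 bytes
1 PB = 1,000,000,000,000,000 bytes
550,103,435,484,237,660.16 / 1,000,000,000,000,000 = 550.10 PB

550.10 PB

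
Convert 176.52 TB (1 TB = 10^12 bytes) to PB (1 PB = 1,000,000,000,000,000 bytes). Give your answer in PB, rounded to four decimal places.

0.1765 PB

176.52 TB × 1,000,000,000,000 bytes/TB = 176,520,000,000,000 bytes
1 PB = 10^15 bytes = 1,000,000,000,000,000 bytes
176,520,000,000,000 / 1,000,000,000,000,000 = 0.1765 PB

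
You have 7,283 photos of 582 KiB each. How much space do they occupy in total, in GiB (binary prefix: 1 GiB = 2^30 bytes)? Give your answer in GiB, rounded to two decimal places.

Total = 7,283 × 582 KiB = 4,238,706 KiB
= 4,238,706 × 1,024 bytes = 4,340,434,944 bytes
1 GiB = 1,073,741,824 bytes
4,340,434,944 / 1,073,741,824 = 4.04 GiB

4.04 GiB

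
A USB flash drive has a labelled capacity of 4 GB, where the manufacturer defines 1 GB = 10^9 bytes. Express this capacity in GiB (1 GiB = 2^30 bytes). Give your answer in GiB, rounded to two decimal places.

4 GB = 4 × 10^9 bytes = 4,000,000,000 bytes
1 GiB = 1,073,741,824 bytes
4,000,000,000 / 1,073,741,824 = 3.73 GiB

3.73 GiB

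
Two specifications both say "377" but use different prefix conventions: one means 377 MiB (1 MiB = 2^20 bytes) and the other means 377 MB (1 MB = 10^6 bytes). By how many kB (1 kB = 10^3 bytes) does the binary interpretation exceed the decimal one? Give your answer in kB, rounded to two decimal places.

377 MiB = 377 × 1,048,576 = 395,313,152 bytes
377 MB = 377 × 1,000,000 = 377,000,000 bytes
difference = 18,313,152 bytes
18,313,152 / 1,000 = 18,313.15 kB

18,313.15 kB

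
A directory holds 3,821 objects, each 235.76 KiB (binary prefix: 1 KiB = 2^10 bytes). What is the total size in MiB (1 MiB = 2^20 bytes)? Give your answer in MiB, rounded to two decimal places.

879.73 MiB

Total = 3,821 × 235.76 KiB = 900838.96 KiB
= 900838.96 × 1,024 bytes = 922,459,095.04 bytes
1 MiB = 1,048,576 bytes
922,459,095.04 / 1,048,576 = 879.73 MiB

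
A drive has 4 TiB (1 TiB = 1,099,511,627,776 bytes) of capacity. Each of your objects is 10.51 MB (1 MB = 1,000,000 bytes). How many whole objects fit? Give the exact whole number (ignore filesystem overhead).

418,463

Capacity: 4 TiB = 4,398,046,511,104 bytes
Per item: 10.51 MB = 10,510,000 bytes
⌊4,398,046,511,104 / 10,510,000⌋ = 418,463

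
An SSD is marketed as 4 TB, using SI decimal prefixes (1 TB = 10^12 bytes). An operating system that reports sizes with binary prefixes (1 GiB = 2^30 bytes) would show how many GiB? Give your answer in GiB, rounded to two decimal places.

4 TB × 1,000,000,000,000 bytes/TB = 4,000,000,000,000 bytes
1 GiB = 2^30 bytes = 1,073,741,824 bytes
4,000,000,000,000 / 1,073,741,824 = 3,725.29 GiB

3,725.29 GiB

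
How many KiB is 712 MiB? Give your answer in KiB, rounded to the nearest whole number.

712 MiB × 1,048,576 bytes/MiB = 746,586,112 bytes
1 KiB = 2^10 bytes = 1,024 bytes
746,586,112 / 1,024 = 729,088 KiB

729,088 KiB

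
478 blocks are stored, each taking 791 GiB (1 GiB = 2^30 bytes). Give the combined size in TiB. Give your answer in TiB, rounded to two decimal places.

369.24 TiB

Total = 478 × 791 GiB = 378,098 GiB
= 378,098 × 1,073,741,824 bytes = 405,979,636,170,752 bytes
1 TiB = 1,099,511,627,776 bytes
405,979,636,170,752 / 1,099,511,627,776 = 369.24 TiB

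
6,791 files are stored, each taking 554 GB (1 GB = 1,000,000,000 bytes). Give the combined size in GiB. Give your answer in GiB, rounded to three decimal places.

3,503,834.829 GiB

Total = 6,791 × 554 GB = 3,762,214 GB
= 3,762,214 × 1,000,000,000 bytes = 3,762,214,000,000,000 bytes
1 GiB = 1,073,741,824 bytes
3,762,214,000,000,000 / 1,073,741,824 = 3,503,834.829 GiB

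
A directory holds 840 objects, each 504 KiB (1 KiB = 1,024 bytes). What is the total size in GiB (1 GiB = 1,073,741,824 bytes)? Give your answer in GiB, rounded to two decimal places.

Total = 840 × 504 KiB = 423,360 KiB
= 423,360 × 1,024 bytes = 433,520,640 bytes
1 GiB = 1,073,741,824 bytes
433,520,640 / 1,073,741,824 = 0.40 GiB

0.40 GiB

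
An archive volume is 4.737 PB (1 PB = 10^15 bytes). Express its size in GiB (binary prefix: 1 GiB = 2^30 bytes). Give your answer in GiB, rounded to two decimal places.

4,411,675.04 GiB

4.737 PB = 4.737 × 10^15 bytes = 4,737,000,000,000,000 bytes
1 GiB = 2^30 bytes = 1,073,741,824 bytes
4,737,000,000,000,000 / 1,073,741,824 = 4,411,675.04 GiB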